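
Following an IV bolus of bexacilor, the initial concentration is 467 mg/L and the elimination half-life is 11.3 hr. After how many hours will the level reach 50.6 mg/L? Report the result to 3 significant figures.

36.2 hours

k = ln 2 / 11.3 = 0.06134 hr⁻¹
C(t) = C₀ e^(−kt)  ⇒  t = ln(C₀/C) / k
t = ln(467/50.6) / 0.06134 = 2.222 / 0.06134 ≈ 36.2 hours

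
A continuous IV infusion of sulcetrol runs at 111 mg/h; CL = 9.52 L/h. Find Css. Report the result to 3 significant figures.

Css = infusion rate / CL = 111 / 9.52 ≈ 11.7 mg/L

11.7 mg/L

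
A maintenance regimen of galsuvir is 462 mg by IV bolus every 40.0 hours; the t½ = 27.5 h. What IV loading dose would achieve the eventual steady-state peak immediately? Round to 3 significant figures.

k = ln 2 / 27.5 = 0.02521 h⁻¹
Accumulation ratio R = 1 / (1 − e^(−kτ)) = 1 / (1 − e^(−0.02521×40.0)) = 1 / (1 − 0.3649) = 1.574
Loading dose = maintenance dose × R = 462 × 1.574 ≈ 727 mg

727 mg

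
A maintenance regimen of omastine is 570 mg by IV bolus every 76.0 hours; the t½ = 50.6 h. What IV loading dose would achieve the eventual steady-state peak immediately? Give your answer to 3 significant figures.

881 mg

k = ln 2 / 50.6 = 0.01370 h⁻¹
Accumulation ratio R = 1 / (1 − e^(−kτ)) = 1 / (1 − e^(−0.01370×76.0)) = 1 / (1 − 0.3531) = 1.546
Loading dose = maintenance dose × R = 570 × 1.546 ≈ 881 mg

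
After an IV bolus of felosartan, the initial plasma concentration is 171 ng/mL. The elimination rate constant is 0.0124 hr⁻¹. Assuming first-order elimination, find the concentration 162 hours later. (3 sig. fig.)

C(t) = C₀ e^(−kt) = 171 × e^(−0.01240 × 162) = 171 × e^(−2.009) = 171 × 0.1341 ≈ 22.9 ng/mL

22.9 ng/mL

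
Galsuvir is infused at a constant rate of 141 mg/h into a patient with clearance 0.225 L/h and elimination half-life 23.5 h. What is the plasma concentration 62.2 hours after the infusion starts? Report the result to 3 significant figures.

527 mg/L

Css = rate / CL = 141 / 0.225 = 626.7 mg/L
k = ln 2 / 23.5 = 0.02950 h⁻¹
C(t) = Css (1 − e^(−kt)) = 626.7 × (1 − e^(−1.835)) = 626.7 × 0.8403 ≈ 527 mg/L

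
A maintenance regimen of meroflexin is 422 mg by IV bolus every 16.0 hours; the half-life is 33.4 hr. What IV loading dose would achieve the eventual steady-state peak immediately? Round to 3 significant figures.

1490 mg

k = ln 2 / 33.4 = 0.02075 hr⁻¹
Accumulation ratio R = 1 / (1 − e^(−kτ)) = 1 / (1 − e^(−0.02075×16.0)) = 1 / (1 − 0.7175) = 3.539
Loading dose = maintenance dose × R = 422 × 3.539 ≈ 1490 mg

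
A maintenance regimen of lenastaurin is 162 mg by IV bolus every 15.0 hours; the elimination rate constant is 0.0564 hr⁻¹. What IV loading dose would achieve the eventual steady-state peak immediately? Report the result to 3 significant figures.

284 mg

Accumulation ratio R = 1 / (1 − e^(−kτ)) = 1 / (1 − e^(−0.05640×15.0)) = 1 / (1 − 0.4291) = 1.752
Loading dose = maintenance dose × R = 162 × 1.752 ≈ 284 mg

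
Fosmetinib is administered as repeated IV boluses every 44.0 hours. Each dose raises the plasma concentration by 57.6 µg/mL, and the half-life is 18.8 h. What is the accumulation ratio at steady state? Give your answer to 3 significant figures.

k = ln 2 / 18.8 = 0.03687 h⁻¹
Fraction remaining after one interval: e^(−kτ) = e^(−0.03687 × 44.0) = 0.1975
R = 1 / (1 − 0.1975) = 1 / 0.8025 ≈ 1.25

1.25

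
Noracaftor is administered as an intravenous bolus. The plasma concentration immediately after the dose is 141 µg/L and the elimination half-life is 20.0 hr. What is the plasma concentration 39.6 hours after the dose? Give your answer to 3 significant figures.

35.7 µg/L

k = ln 2 / 20.0 = 0.03466 hr⁻¹
39.6 hr is 1.980 half-lives, so C = 141 × (1/2)^1.980 = 141 × 0.2535 ≈ 35.7 µg/L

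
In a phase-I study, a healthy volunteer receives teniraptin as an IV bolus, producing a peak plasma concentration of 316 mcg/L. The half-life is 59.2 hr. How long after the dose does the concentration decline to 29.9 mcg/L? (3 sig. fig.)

201 hours

k = ln 2 / 59.2 = 0.01171 hr⁻¹
C(t) = C₀ e^(−kt)  ⇒  t = ln(C₀/C) / k
t = ln(316/29.9) / 0.01171 = 2.358 / 0.01171 ≈ 201 hours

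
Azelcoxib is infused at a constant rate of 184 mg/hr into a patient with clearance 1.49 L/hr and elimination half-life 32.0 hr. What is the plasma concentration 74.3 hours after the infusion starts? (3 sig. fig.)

Css = rate / CL = 184 / 1.49 = 123.5 mg/L
k = ln 2 / 32.0 = 0.02166 hr⁻¹
C(t) = Css (1 − e^(−kt)) = 123.5 × (1 − e^(−1.609)) = 123.5 × 0.8000 ≈ 98.8 mg/L

98.8 mg/L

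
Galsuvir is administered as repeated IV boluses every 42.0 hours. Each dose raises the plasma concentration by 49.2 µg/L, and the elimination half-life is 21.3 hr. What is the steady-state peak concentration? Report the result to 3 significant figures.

66.0 µg/L

k = ln 2 / 21.3 = 0.03254 hr⁻¹
Fraction remaining after one interval: e^(−kτ) = e^(−0.03254 × 42.0) = 0.2549
R = 1 / (1 − 0.2549) = 1.342
Css,max = 49.2 × 1.342 ≈ 66.0 µg/L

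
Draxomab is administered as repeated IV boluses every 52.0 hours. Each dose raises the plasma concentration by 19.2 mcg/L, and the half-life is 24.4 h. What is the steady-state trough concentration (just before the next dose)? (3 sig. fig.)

5.68 mcg/L

k = ln 2 / 24.4 = 0.02841 h⁻¹
Fraction remaining after one interval: e^(−kτ) = e^(−0.02841 × 52.0) = 0.2283
R = 1 / (1 − 0.2283) = 1.296
Css,max = 19.2 × 1.296 = 24.88 mcg/L
Css,min = Css,max × e^(−kτ) = 24.88 × 0.2283 ≈ 5.68 mcg/L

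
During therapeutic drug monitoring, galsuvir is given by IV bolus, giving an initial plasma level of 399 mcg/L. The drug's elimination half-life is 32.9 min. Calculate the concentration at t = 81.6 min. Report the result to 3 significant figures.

71.5 mcg/L

k = ln 2 / 32.9 = 0.02107 min⁻¹
81.6 min is 2.480 half-lives, so C = 399 × (1/2)^2.480 = 399 × 0.1792 ≈ 71.5 mcg/L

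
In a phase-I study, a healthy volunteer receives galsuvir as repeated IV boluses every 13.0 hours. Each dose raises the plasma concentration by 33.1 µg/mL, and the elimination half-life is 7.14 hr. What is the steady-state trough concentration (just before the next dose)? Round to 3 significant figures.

13.1 µg/mL

k = ln 2 / 7.14 = 0.09708 hr⁻¹
Fraction remaining after one interval: e^(−kτ) = e^(−0.09708 × 13.0) = 0.2831
R = 1 / (1 − 0.2831) = 1.395
Css,max = 33.1 × 1.395 = 46.17 µg/mL
Css,min = Css,max × e^(−kτ) = 46.17 × 0.2831 ≈ 13.1 µg/mL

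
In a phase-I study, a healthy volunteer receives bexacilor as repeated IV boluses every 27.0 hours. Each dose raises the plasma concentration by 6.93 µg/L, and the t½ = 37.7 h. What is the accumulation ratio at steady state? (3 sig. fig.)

2.56

k = ln 2 / 37.7 = 0.01839 h⁻¹
Fraction remaining after one interval: e^(−kτ) = e^(−0.01839 × 27.0) = 0.6087
R = 1 / (1 − 0.6087) = 1 / 0.3913 ≈ 2.56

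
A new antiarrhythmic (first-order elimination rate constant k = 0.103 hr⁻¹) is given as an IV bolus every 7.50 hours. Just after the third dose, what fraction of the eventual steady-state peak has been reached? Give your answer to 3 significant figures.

0.901

f_n = 1 − e^(−nkτ) = 1 − e^(−3 × 0.1030 × 7.50) = 1 − e^(−2.317) = 1 − 0.09852 ≈ 0.901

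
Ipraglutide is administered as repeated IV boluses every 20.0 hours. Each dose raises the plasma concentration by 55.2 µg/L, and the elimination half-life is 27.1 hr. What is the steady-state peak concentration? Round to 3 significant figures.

138 µg/L

k = ln 2 / 27.1 = 0.02558 hr⁻¹
Fraction remaining after one interval: e^(−kτ) = e^(−0.02558 × 20.0) = 0.5996
R = 1 / (1 − 0.5996) = 2.497
Css,max = 55.2 × 2.497 ≈ 138 µg/L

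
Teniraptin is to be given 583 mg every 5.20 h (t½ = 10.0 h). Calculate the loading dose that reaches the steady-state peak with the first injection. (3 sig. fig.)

k = ln 2 / 10.0 = 0.06931 h⁻¹
Accumulation ratio R = 1 / (1 − e^(−kτ)) = 1 / (1 − e^(−0.06931×5.20)) = 1 / (1 − 0.6974) = 3.304
Loading dose = maintenance dose × R = 583 × 3.304 ≈ 1930 mg

1930 mg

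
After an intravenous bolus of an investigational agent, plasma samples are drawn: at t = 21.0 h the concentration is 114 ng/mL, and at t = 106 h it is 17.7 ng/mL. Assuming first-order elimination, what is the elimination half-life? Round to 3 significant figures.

k = ln(C₁/C₂) / (t₂ − t₁) = ln(114/17.7) / (106 − 21.0)
  = 1.863 / 85.00 = 0.02191 h⁻¹
t½ = ln 2 / k = ln 2 / 0.02191 ≈ 31.6 hours

31.6 hours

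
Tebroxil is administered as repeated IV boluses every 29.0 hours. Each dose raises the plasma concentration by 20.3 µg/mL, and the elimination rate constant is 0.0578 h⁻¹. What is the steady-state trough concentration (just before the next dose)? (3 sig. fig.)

Fraction remaining after one interval: e^(−kτ) = e^(−0.05780 × 29.0) = 0.1871
R = 1 / (1 − 0.1871) = 1.230
Css,max = 20.3 × 1.230 = 24.97 µg/mL
Css,min = Css,max × e^(−kτ) = 24.97 × 0.1871 ≈ 4.67 µg/mL

4.67 µg/mL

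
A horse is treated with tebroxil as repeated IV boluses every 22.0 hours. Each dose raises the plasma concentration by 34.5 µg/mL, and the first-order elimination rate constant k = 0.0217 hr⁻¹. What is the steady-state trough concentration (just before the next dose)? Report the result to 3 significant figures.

56.4 µg/mL

Fraction remaining after one interval: e^(−kτ) = e^(−0.02170 × 22.0) = 0.6204
R = 1 / (1 − 0.6204) = 2.634
Css,max = 34.5 × 2.634 = 90.88 µg/mL
Css,min = Css,max × e^(−kτ) = 90.88 × 0.6204 ≈ 56.4 µg/mL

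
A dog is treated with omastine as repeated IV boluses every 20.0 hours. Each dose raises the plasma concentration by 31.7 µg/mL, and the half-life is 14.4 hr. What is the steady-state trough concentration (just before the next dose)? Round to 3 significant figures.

k = ln 2 / 14.4 = 0.04814 hr⁻¹
Fraction remaining after one interval: e^(−kτ) = e^(−0.04814 × 20.0) = 0.3819
R = 1 / (1 − 0.3819) = 1.618
Css,max = 31.7 × 1.618 = 51.28 µg/mL
Css,min = Css,max × e^(−kτ) = 51.28 × 0.3819 ≈ 19.6 µg/mL

19.6 µg/mL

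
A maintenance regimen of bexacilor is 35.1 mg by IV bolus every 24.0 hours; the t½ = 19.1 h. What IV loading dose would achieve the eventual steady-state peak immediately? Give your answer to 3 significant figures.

k = ln 2 / 19.1 = 0.03629 h⁻¹
Accumulation ratio R = 1 / (1 − e^(−kτ)) = 1 / (1 − e^(−0.03629×24.0)) = 1 / (1 − 0.4185) = 1.720
Loading dose = maintenance dose × R = 35.1 × 1.720 ≈ 60.4 mg

60.4 mg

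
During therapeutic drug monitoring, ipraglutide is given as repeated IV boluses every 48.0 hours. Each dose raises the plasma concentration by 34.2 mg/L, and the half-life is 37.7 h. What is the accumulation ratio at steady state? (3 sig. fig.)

1.71

k = ln 2 / 37.7 = 0.01839 h⁻¹
Fraction remaining after one interval: e^(−kτ) = e^(−0.01839 × 48.0) = 0.4137
R = 1 / (1 − 0.4137) = 1 / 0.5863 ≈ 1.71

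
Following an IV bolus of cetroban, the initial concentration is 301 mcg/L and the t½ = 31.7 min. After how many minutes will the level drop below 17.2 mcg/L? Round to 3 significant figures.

k = ln 2 / 31.7 = 0.02187 min⁻¹
C(t) = C₀ e^(−kt)  ⇒  t = ln(C₀/C) / k
t = ln(301/17.2) / 0.02187 = 2.862 / 0.02187 ≈ 131 minutes

131 minutes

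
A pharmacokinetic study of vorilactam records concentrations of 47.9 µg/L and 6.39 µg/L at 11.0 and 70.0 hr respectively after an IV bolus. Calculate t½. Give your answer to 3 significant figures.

k = ln(C₁/C₂) / (t₂ − t₁) = ln(47.9/6.39) / (70.0 − 11.0)
  = 2.014 / 59.00 = 0.03414 hr⁻¹
t½ = ln 2 / k = ln 2 / 0.03414 ≈ 20.3 hours

20.3 hours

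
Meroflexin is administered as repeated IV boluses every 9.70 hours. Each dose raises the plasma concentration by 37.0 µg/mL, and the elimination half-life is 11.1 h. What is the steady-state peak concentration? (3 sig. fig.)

81.4 µg/mL

k = ln 2 / 11.1 = 0.06245 h⁻¹
Fraction remaining after one interval: e^(−kτ) = e^(−0.06245 × 9.70) = 0.5457
R = 1 / (1 − 0.5457) = 2.201
Css,max = 37.0 × 2.201 ≈ 81.4 µg/mL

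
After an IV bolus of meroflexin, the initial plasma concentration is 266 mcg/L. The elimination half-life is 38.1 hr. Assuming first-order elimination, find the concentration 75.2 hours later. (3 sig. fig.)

k = ln 2 / 38.1 = 0.01819 hr⁻¹
75.2 hr is 1.974 half-lives, so C = 266 × (1/2)^1.974 = 266 × 0.2546 ≈ 67.7 mcg/L

67.7 mcg/L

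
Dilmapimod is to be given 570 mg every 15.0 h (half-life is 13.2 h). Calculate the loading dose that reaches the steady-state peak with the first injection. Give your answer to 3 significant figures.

1050 mg

k = ln 2 / 13.2 = 0.05251 h⁻¹
Accumulation ratio R = 1 / (1 − e^(−kτ)) = 1 / (1 − e^(−0.05251×15.0)) = 1 / (1 − 0.4549) = 1.835
Loading dose = maintenance dose × R = 570 × 1.835 ≈ 1050 mg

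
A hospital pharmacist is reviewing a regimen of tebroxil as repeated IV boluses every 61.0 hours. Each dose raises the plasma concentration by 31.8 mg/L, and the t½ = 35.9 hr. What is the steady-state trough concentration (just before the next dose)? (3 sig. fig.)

k = ln 2 / 35.9 = 0.01931 hr⁻¹
Fraction remaining after one interval: e^(−kτ) = e^(−0.01931 × 61.0) = 0.3080
R = 1 / (1 − 0.3080) = 1.445
Css,max = 31.8 × 1.445 = 45.95 mg/L
Css,min = Css,max × e^(−kτ) = 45.95 × 0.3080 ≈ 14.2 mg/L

14.2 mg/L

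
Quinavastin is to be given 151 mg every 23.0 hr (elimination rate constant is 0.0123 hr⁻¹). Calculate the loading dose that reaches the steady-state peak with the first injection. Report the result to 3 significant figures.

Accumulation ratio R = 1 / (1 − e^(−kτ)) = 1 / (1 − e^(−0.01230×23.0)) = 1 / (1 − 0.7536) = 4.058
Loading dose = maintenance dose × R = 151 × 4.058 ≈ 613 mg

613 mg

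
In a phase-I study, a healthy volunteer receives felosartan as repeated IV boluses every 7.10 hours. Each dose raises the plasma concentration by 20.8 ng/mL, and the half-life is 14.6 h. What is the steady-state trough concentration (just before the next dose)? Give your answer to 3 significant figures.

k = ln 2 / 14.6 = 0.04748 h⁻¹
Fraction remaining after one interval: e^(−kτ) = e^(−0.04748 × 7.10) = 0.7139
R = 1 / (1 − 0.7139) = 3.495
Css,max = 20.8 × 3.495 = 72.69 ng/mL
Css,min = Css,max × e^(−kτ) = 72.69 × 0.7139 ≈ 51.9 ng/mL

51.9 ng/mL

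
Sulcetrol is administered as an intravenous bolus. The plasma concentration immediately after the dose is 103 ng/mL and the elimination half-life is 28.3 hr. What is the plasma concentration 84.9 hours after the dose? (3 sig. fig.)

k = ln 2 / 28.3 = 0.02449 hr⁻¹
C(t) = C₀ e^(−kt) = 103 × e^(−0.02449 × 84.9) = 103 × e^(−2.079) = 103 × 0.1250 ≈ 12.9 ng/mL

12.9 ng/mL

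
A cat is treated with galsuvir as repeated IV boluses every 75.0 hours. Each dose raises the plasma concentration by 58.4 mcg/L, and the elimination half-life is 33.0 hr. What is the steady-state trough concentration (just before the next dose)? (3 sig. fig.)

k = ln 2 / 33.0 = 0.02100 hr⁻¹
Fraction remaining after one interval: e^(−kτ) = e^(−0.02100 × 75.0) = 0.2069
R = 1 / (1 − 0.2069) = 1.261
Css,max = 58.4 × 1.261 = 73.64 mcg/L
Css,min = Css,max × e^(−kτ) = 73.64 × 0.2069 ≈ 15.2 mcg/L

15.2 mcg/L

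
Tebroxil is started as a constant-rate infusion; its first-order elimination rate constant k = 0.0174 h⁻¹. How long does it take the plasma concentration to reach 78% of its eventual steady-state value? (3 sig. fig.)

87.0 hours

f = 1 − e^(−kt)  ⇒  t = −ln(1 − f) / k
t = −ln(1 − 0.78) / 0.01740 = 1.514 / 0.01740 ≈ 87.0 hours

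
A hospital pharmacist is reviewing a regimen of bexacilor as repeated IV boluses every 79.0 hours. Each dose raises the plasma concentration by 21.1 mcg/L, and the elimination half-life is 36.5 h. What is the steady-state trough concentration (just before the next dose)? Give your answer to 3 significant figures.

6.06 mcg/L

k = ln 2 / 36.5 = 0.01899 h⁻¹
Fraction remaining after one interval: e^(−kτ) = e^(−0.01899 × 79.0) = 0.2231
R = 1 / (1 − 0.2231) = 1.287
Css,max = 21.1 × 1.287 = 27.16 mcg/L
Css,min = Css,max × e^(−kτ) = 27.16 × 0.2231 ≈ 6.06 mcg/L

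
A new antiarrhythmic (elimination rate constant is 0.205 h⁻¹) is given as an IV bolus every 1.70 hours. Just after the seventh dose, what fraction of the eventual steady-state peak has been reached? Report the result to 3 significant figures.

0.913

f_n = 1 − e^(−nkτ) = 1 − e^(−7 × 0.2050 × 1.70) = 1 − e^(−2.439) = 1 − 0.08720 ≈ 0.913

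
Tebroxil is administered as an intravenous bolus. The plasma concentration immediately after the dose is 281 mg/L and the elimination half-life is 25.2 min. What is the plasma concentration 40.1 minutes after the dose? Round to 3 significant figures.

93.3 mg/L

k = ln 2 / 25.2 = 0.02751 min⁻¹
C(t) = C₀ e^(−kt) = 281 × e^(−0.02751 × 40.1) = 281 × e^(−1.103) = 281 × 0.3319 ≈ 93.3 mg/L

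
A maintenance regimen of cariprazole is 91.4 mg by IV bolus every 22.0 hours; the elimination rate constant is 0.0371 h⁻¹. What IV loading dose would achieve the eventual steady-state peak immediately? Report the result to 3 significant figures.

164 mg

Accumulation ratio R = 1 / (1 − e^(−kτ)) = 1 / (1 − e^(−0.03710×22.0)) = 1 / (1 − 0.4421) = 1.792
Loading dose = maintenance dose × R = 91.4 × 1.792 ≈ 164 mg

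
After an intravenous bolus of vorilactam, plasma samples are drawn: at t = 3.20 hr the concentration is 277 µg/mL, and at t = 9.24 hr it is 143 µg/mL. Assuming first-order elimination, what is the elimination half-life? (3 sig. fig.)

6.33 hours

k = ln(C₁/C₂) / (t₂ − t₁) = ln(277/143) / (9.24 − 3.20)
  = 0.6612 / 6.040 = 0.1095 hr⁻¹
t½ = ln 2 / k = ln 2 / 0.1095 ≈ 6.33 hours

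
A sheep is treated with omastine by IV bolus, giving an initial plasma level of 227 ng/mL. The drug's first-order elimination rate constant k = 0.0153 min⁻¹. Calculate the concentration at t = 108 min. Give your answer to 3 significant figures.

C(t) = C₀ e^(−kt) = 227 × e^(−0.01530 × 108) = 227 × e^(−1.652) = 227 × 0.1916 ≈ 43.5 ng/mL

43.5 ng/mL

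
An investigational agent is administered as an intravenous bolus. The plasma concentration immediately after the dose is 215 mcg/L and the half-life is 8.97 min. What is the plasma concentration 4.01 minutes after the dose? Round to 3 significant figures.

158 mcg/L

k = ln 2 / 8.97 = 0.07727 min⁻¹
4.01 min is 0.4470 half-lives, so C = 215 × (1/2)^0.4470 = 215 × 0.7335 ≈ 158 mcg/L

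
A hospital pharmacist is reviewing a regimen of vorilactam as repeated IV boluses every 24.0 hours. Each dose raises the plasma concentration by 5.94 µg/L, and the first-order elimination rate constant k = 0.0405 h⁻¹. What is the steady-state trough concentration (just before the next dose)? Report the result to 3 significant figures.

Fraction remaining after one interval: e^(−kτ) = e^(−0.04050 × 24.0) = 0.3783
R = 1 / (1 − 0.3783) = 1.609
Css,max = 5.94 × 1.609 = 9.555 µg/L
Css,min = Css,max × e^(−kτ) = 9.555 × 0.3783 ≈ 3.61 µg/L

3.61 µg/L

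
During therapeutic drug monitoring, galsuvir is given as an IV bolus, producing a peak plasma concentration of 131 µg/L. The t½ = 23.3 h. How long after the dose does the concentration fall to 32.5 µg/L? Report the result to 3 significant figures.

46.9 hours

k = ln 2 / 23.3 = 0.02975 h⁻¹
C(t) = C₀ e^(−kt)  ⇒  t = ln(C₀/C) / k
t = ln(131/32.5) / 0.02975 = 1.394 / 0.02975 ≈ 46.9 hours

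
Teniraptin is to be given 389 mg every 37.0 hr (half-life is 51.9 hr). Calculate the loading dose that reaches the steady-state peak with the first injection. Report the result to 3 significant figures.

k = ln 2 / 51.9 = 0.01336 hr⁻¹
Accumulation ratio R = 1 / (1 − e^(−kτ)) = 1 / (1 − e^(−0.01336×37.0)) = 1 / (1 − 0.6101) = 2.565
Loading dose = maintenance dose × R = 389 × 2.565 ≈ 998 mg

998 mg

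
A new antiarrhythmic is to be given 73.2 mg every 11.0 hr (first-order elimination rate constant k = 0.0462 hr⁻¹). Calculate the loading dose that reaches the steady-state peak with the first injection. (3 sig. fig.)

184 mg

Accumulation ratio R = 1 / (1 − e^(−kτ)) = 1 / (1 − e^(−0.04620×11.0)) = 1 / (1 − 0.6016) = 2.510
Loading dose = maintenance dose × R = 73.2 × 2.510 ≈ 184 mg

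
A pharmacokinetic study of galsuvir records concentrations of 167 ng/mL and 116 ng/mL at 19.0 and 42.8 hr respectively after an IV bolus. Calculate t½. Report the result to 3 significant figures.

k = ln(C₁/C₂) / (t₂ − t₁) = ln(167/116) / (42.8 − 19.0)
  = 0.3644 / 23.80 = 0.01531 hr⁻¹
t½ = ln 2 / k = ln 2 / 0.01531 ≈ 45.3 hours

45.3 hours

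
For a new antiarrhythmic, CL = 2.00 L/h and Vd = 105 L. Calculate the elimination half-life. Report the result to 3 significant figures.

36.4 hours

k = CL / V = 2.00 / 105 = 0.01905 h⁻¹
t½ = ln 2 / k = ln 2 / 0.01905 ≈ 36.4 hours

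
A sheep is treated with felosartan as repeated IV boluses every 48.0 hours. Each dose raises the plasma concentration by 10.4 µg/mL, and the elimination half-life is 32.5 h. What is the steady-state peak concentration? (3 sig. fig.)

k = ln 2 / 32.5 = 0.02133 h⁻¹
Fraction remaining after one interval: e^(−kτ) = e^(−0.02133 × 48.0) = 0.3593
R = 1 / (1 − 0.3593) = 1.561
Css,max = 10.4 × 1.561 ≈ 16.2 µg/mL

16.2 µg/mL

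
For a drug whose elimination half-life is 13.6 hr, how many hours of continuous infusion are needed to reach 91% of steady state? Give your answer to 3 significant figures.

47.2 hours

k = ln 2 / 13.6 = 0.05097 hr⁻¹
f = 1 − e^(−kt)  ⇒  t = −ln(1 − f) / k
t = −ln(1 − 0.91) / 0.05097 = 2.408 / 0.05097 ≈ 47.2 hours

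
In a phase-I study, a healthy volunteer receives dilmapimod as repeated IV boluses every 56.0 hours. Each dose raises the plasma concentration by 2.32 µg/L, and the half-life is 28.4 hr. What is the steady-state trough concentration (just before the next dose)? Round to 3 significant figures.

0.794 µg/L

k = ln 2 / 28.4 = 0.02441 hr⁻¹
Fraction remaining after one interval: e^(−kτ) = e^(−0.02441 × 56.0) = 0.2549
R = 1 / (1 − 0.2549) = 1.342
Css,max = 2.32 × 1.342 = 3.114 µg/L
Css,min = Css,max × e^(−kτ) = 3.114 × 0.2549 ≈ 0.794 µg/L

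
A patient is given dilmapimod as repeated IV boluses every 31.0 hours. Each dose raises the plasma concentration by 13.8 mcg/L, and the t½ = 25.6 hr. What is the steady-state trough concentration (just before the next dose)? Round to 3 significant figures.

k = ln 2 / 25.6 = 0.02708 hr⁻¹
Fraction remaining after one interval: e^(−kτ) = e^(−0.02708 × 31.0) = 0.4320
R = 1 / (1 − 0.4320) = 1.761
Css,max = 13.8 × 1.761 = 24.30 mcg/L
Css,min = Css,max × e^(−kτ) = 24.30 × 0.4320 ≈ 10.5 mcg/L

10.5 mcg/L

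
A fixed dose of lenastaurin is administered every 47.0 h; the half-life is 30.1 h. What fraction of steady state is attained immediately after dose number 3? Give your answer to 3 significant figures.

k = ln 2 / 30.1 = 0.02303 h⁻¹
f_n = 1 − e^(−nkτ) = 1 − e^(−3 × 0.02303 × 47.0) = 1 − e^(−3.247) = 1 − 0.03889 ≈ 0.961

0.961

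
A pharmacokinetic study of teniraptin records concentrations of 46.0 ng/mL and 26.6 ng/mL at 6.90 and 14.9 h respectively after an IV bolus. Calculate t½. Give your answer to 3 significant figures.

k = ln(C₁/C₂) / (t₂ − t₁) = ln(46.0/26.6) / (14.9 − 6.90)
  = 0.5477 / 8.000 = 0.06847 h⁻¹
t½ = ln 2 / k = ln 2 / 0.06847 ≈ 10.1 hours

10.1 hours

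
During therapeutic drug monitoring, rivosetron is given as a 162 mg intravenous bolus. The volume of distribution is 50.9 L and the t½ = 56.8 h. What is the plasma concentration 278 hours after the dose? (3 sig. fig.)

0.107 µg/mL

C₀ = dose / V = 162 / 50.9 = 3.183 µg/mL
k = ln 2 / 56.8 = 0.01220 h⁻¹
C(t) = C₀ e^(−kt) = 3.183 × e^(−0.01220 × 278) = 3.183 × e^(−3.393) = 3.183 × 0.03362 ≈ 0.107 µg/mL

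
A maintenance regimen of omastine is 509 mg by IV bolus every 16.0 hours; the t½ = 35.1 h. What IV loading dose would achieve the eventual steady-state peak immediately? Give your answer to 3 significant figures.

k = ln 2 / 35.1 = 0.01975 h⁻¹
Accumulation ratio R = 1 / (1 − e^(−kτ)) = 1 / (1 − e^(−0.01975×16.0)) = 1 / (1 − 0.7291) = 3.691
Loading dose = maintenance dose × R = 509 × 3.691 ≈ 1880 mg

1880 mg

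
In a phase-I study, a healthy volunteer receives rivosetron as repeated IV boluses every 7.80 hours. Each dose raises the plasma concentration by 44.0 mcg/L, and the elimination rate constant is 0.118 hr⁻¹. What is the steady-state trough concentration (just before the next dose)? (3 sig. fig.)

Fraction remaining after one interval: e^(−kτ) = e^(−0.1180 × 7.80) = 0.3984
R = 1 / (1 − 0.3984) = 1.662
Css,max = 44.0 × 1.662 = 73.13 mcg/L
Css,min = Css,max × e^(−kτ) = 73.13 × 0.3984 ≈ 29.1 mcg/L

29.1 mcg/L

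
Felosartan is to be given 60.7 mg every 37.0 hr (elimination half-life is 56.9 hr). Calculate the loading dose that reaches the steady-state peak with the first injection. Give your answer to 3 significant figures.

k = ln 2 / 56.9 = 0.01218 hr⁻¹
Accumulation ratio R = 1 / (1 − e^(−kτ)) = 1 / (1 − e^(−0.01218×37.0)) = 1 / (1 − 0.6372) = 2.756
Loading dose = maintenance dose × R = 60.7 × 2.756 ≈ 167 mg

167 mg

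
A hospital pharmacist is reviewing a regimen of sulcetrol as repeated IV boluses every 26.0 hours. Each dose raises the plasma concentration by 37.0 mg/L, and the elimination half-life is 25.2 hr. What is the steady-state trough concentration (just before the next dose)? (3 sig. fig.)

35.4 mg/L

k = ln 2 / 25.2 = 0.02751 hr⁻¹
Fraction remaining after one interval: e^(−kτ) = e^(−0.02751 × 26.0) = 0.4891
R = 1 / (1 − 0.4891) = 1.957
Css,max = 37.0 × 1.957 = 72.42 mg/L
Css,min = Css,max × e^(−kτ) = 72.42 × 0.4891 ≈ 35.4 mg/L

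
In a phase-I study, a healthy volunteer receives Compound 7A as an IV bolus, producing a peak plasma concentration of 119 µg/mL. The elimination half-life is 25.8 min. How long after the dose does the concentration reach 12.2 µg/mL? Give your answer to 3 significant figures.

84.8 minutes

k = ln 2 / 25.8 = 0.02687 min⁻¹
C(t) = C₀ e^(−kt)  ⇒  t = ln(C₀/C) / k
t = ln(119/12.2) / 0.02687 = 2.278 / 0.02687 ≈ 84.8 minutes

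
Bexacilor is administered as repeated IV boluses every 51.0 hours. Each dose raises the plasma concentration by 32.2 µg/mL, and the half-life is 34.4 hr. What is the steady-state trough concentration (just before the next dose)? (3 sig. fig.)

k = ln 2 / 34.4 = 0.02015 hr⁻¹
Fraction remaining after one interval: e^(−kτ) = e^(−0.02015 × 51.0) = 0.3579
R = 1 / (1 − 0.3579) = 1.557
Css,max = 32.2 × 1.557 = 50.14 µg/mL
Css,min = Css,max × e^(−kτ) = 50.14 × 0.3579 ≈ 17.9 µg/mL

17.9 µg/mL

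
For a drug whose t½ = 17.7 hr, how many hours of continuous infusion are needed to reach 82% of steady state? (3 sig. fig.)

k = ln 2 / 17.7 = 0.03916 hr⁻¹
f = 1 − e^(−kt)  ⇒  t = −ln(1 − f) / k
t = −ln(1 − 0.82) / 0.03916 = 1.715 / 0.03916 ≈ 43.8 hours

43.8 hours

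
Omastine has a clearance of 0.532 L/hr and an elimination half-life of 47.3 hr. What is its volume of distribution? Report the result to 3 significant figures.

36.3 L

k = ln 2 / t½ = ln 2 / 47.3 = 0.01465 hr⁻¹
V = CL / k = 0.532 / 0.01465 ≈ 36.3 L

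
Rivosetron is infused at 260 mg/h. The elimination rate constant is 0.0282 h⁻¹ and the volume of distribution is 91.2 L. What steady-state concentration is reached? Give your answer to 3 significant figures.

CL = k · V = 0.0282 × 91.2 = 2.572 L/h
Css = rate / CL = 260 / 2.572 ≈ 101 µg/mL

101 µg/mL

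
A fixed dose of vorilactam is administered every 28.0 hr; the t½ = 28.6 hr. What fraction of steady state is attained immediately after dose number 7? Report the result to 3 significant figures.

k = ln 2 / 28.6 = 0.02424 hr⁻¹
f_n = 1 − e^(−nkτ) = 1 − e^(−7 × 0.02424 × 28.0) = 1 − e^(−4.750) = 1 − 0.008650 ≈ 0.991

0.991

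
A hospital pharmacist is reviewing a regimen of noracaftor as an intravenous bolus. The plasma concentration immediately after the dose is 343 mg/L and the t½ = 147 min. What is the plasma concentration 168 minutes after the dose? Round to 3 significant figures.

155 mg/L

k = ln 2 / 147 = 0.004715 min⁻¹
C(t) = C₀ e^(−kt) = 343 × e^(−0.004715 × 168) = 343 × e^(−0.7922) = 343 × 0.4529 ≈ 155 mg/L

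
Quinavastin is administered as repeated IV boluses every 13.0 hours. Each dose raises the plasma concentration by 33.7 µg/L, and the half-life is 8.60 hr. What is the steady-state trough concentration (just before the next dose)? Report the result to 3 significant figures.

18.2 µg/L

k = ln 2 / 8.60 = 0.08060 hr⁻¹
Fraction remaining after one interval: e^(−kτ) = e^(−0.08060 × 13.0) = 0.3507
R = 1 / (1 − 0.3507) = 1.540
Css,max = 33.7 × 1.540 = 51.90 µg/L
Css,min = Css,max × e^(−kτ) = 51.90 × 0.3507 ≈ 18.2 µg/L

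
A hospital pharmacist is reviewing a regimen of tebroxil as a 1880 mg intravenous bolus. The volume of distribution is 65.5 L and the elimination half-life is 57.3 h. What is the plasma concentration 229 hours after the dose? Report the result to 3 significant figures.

1.80 µg/mL

C₀ = dose / V = 1880 / 65.5 = 28.70 µg/mL
k = ln 2 / 57.3 = 0.01210 h⁻¹
C(t) = C₀ e^(−kt) = 28.70 × e^(−0.01210 × 229) = 28.70 × e^(−2.770) = 28.70 × 0.06265 ≈ 1.80 µg/mL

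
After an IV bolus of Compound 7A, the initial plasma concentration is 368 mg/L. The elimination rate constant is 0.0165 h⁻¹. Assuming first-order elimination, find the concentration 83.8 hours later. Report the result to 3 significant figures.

92.3 mg/L

C(t) = C₀ e^(−kt) = 368 × e^(−0.01650 × 83.8) = 368 × e^(−1.383) = 368 × 0.2509 ≈ 92.3 mg/L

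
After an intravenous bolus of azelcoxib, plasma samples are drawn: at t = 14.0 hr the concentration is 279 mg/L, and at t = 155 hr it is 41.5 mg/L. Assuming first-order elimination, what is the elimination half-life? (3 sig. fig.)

k = ln(C₁/C₂) / (t₂ − t₁) = ln(279/41.5) / (155 − 14.0)
  = 1.906 / 141.0 = 0.01351 hr⁻¹
t½ = ln 2 / k = ln 2 / 0.01351 ≈ 51.3 hours

51.3 hours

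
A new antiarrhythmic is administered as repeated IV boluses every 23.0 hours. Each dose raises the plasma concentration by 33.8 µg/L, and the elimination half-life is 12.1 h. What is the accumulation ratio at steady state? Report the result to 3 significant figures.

k = ln 2 / 12.1 = 0.05728 h⁻¹
Fraction remaining after one interval: e^(−kτ) = e^(−0.05728 × 23.0) = 0.2678
R = 1 / (1 − 0.2678) = 1 / 0.7322 ≈ 1.37

1.37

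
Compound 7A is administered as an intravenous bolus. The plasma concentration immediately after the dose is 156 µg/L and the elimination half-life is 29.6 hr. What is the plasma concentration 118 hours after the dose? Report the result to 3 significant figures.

9.84 µg/L

k = ln 2 / 29.6 = 0.02342 hr⁻¹
118 hr is 3.986 half-lives, so C = 156 × (1/2)^3.986 = 156 × 0.06309 ≈ 9.84 µg/L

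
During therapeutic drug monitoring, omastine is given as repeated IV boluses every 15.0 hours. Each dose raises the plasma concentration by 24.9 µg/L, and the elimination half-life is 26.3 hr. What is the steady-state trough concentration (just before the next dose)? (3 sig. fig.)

k = ln 2 / 26.3 = 0.02636 hr⁻¹
Fraction remaining after one interval: e^(−kτ) = e^(−0.02636 × 15.0) = 0.6735
R = 1 / (1 − 0.6735) = 3.062
Css,max = 24.9 × 3.062 = 76.25 µg/L
Css,min = Css,max × e^(−kτ) = 76.25 × 0.6735 ≈ 51.4 µg/L

51.4 µg/L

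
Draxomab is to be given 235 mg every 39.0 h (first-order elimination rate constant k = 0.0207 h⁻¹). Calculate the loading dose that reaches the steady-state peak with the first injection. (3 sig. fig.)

Accumulation ratio R = 1 / (1 − e^(−kτ)) = 1 / (1 − e^(−0.02070×39.0)) = 1 / (1 − 0.4461) = 1.805
Loading dose = maintenance dose × R = 235 × 1.805 ≈ 424 mg

424 mg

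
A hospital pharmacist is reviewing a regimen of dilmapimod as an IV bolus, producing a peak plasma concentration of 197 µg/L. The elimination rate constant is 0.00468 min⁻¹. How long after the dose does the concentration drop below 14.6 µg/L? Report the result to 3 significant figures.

556 minutes

C(t) = C₀ e^(−kt)  ⇒  t = ln(C₀/C) / k
t = ln(197/14.6) / 0.004680 = 2.602 / 0.004680 ≈ 556 minutes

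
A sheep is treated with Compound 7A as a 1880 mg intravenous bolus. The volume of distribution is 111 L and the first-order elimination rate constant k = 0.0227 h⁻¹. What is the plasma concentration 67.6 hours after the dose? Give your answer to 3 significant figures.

C₀ = dose / V = 1880 / 111 = 16.94 mg/L
C(t) = C₀ e^(−kt) = 16.94 × e^(−0.02270 × 67.6) = 16.94 × e^(−1.535) = 16.94 × 0.2156 ≈ 3.65 mg/L

3.65 mg/L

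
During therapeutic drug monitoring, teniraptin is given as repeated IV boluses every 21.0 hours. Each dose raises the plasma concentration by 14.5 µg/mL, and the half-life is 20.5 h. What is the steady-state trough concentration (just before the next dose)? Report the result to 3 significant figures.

14.0 µg/mL

k = ln 2 / 20.5 = 0.03381 h⁻¹
Fraction remaining after one interval: e^(−kτ) = e^(−0.03381 × 21.0) = 0.4916
R = 1 / (1 − 0.4916) = 1.967
Css,max = 14.5 × 1.967 = 28.52 µg/mL
Css,min = Css,max × e^(−kτ) = 28.52 × 0.4916 ≈ 14.0 µg/mL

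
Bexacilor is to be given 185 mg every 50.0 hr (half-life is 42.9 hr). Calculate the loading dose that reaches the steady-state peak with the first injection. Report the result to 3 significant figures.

k = ln 2 / 42.9 = 0.01616 hr⁻¹
Accumulation ratio R = 1 / (1 − e^(−kτ)) = 1 / (1 − e^(−0.01616×50.0)) = 1 / (1 − 0.4458) = 1.804
Loading dose = maintenance dose × R = 185 × 1.804 ≈ 334 mg

334 mg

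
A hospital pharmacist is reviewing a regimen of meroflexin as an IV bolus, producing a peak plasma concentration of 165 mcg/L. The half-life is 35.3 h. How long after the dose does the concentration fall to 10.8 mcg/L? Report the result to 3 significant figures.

k = ln 2 / 35.3 = 0.01964 h⁻¹
C(t) = C₀ e^(−kt)  ⇒  t = ln(C₀/C) / k
t = ln(165/10.8) / 0.01964 = 2.726 / 0.01964 ≈ 139 hours

139 hours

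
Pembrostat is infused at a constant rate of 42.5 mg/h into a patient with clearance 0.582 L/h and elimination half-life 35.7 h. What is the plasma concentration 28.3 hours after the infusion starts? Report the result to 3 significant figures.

30.9 µg/mL

Css = rate / CL = 42.5 / 0.582 = 73.02 µg/mL
k = ln 2 / 35.7 = 0.01942 h⁻¹
C(t) = Css (1 − e^(−kt)) = 73.02 × (1 − e^(−0.5495)) = 73.02 × 0.4227 ≈ 30.9 µg/mL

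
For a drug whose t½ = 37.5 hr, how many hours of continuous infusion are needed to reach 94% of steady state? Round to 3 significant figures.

152 hours

k = ln 2 / 37.5 = 0.01848 hr⁻¹
f = 1 − e^(−kt)  ⇒  t = −ln(1 − f) / k
t = −ln(1 − 0.94) / 0.01848 = 2.813 / 0.01848 ≈ 152 hours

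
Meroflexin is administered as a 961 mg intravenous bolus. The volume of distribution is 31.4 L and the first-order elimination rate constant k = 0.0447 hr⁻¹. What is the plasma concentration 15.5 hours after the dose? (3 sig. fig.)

15.3 mg/L

C₀ = dose / V = 961 / 31.4 = 30.61 mg/L
C(t) = C₀ e^(−kt) = 30.61 × e^(−0.04470 × 15.5) = 30.61 × e^(−0.6928) = 30.61 × 0.5001 ≈ 15.3 mg/L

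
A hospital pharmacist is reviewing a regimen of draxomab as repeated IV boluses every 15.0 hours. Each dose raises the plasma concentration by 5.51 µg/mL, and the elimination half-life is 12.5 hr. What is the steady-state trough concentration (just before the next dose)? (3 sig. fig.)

4.25 µg/mL

k = ln 2 / 12.5 = 0.05545 hr⁻¹
Fraction remaining after one interval: e^(−kτ) = e^(−0.05545 × 15.0) = 0.4353
R = 1 / (1 − 0.4353) = 1.771
Css,max = 5.51 × 1.771 = 9.757 µg/mL
Css,min = Css,max × e^(−kτ) = 9.757 × 0.4353 ≈ 4.25 µg/mL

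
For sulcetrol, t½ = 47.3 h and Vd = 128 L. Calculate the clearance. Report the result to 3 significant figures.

k = ln 2 / t½ = ln 2 / 47.3 = 0.01465 h⁻¹
CL = k · V = 0.01465 × 128 ≈ 1.88 L/h

1.88 L/h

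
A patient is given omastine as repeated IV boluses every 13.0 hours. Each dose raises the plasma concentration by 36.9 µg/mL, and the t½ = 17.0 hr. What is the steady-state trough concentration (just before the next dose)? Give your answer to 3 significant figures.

k = ln 2 / 17.0 = 0.04077 hr⁻¹
Fraction remaining after one interval: e^(−kτ) = e^(−0.04077 × 13.0) = 0.5886
R = 1 / (1 − 0.5886) = 2.431
Css,max = 36.9 × 2.431 = 89.69 µg/mL
Css,min = Css,max × e^(−kτ) = 89.69 × 0.5886 ≈ 52.8 µg/mL

52.8 µg/mL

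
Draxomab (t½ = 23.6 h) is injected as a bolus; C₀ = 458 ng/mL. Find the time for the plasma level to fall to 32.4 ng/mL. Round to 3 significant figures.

90.2 hours

k = ln 2 / 23.6 = 0.02937 h⁻¹
C(t) = C₀ e^(−kt)  ⇒  t = ln(C₀/C) / k
t = ln(458/32.4) / 0.02937 = 2.649 / 0.02937 ≈ 90.2 hours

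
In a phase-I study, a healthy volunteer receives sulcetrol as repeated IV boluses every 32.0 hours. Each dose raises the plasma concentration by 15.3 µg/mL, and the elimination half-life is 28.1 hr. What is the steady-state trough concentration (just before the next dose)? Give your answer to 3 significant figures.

12.7 µg/mL

k = ln 2 / 28.1 = 0.02467 hr⁻¹
Fraction remaining after one interval: e^(−kτ) = e^(−0.02467 × 32.0) = 0.4541
R = 1 / (1 − 0.4541) = 1.832
Css,max = 15.3 × 1.832 = 28.03 µg/mL
Css,min = Css,max × e^(−kτ) = 28.03 × 0.4541 ≈ 12.7 µg/mL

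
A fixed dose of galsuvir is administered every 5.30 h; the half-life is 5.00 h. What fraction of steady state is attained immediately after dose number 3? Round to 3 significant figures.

0.890

k = ln 2 / 5.00 = 0.1386 h⁻¹
f_n = 1 − e^(−nkτ) = 1 − e^(−3 × 0.1386 × 5.30) = 1 − e^(−2.204) = 1 − 0.1103 ≈ 0.890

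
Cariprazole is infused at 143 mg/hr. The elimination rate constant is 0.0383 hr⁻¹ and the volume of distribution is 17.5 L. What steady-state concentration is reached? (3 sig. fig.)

213 mg/L

CL = k · V = 0.0383 × 17.5 = 0.6703 L/hr
Css = rate / CL = 143 / 0.6703 ≈ 213 mg/L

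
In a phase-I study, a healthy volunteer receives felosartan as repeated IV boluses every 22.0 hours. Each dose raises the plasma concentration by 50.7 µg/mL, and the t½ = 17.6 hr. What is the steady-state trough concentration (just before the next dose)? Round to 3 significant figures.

36.8 µg/mL

k = ln 2 / 17.6 = 0.03938 hr⁻¹
Fraction remaining after one interval: e^(−kτ) = e^(−0.03938 × 22.0) = 0.4204
R = 1 / (1 − 0.4204) = 1.725
Css,max = 50.7 × 1.725 = 87.48 µg/mL
Css,min = Css,max × e^(−kτ) = 87.48 × 0.4204 ≈ 36.8 µg/mL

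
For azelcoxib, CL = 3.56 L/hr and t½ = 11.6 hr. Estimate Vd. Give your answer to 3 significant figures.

k = ln 2 / t½ = ln 2 / 11.6 = 0.05975 hr⁻¹
V = CL / k = 3.56 / 0.05975 ≈ 59.6 L

59.6 L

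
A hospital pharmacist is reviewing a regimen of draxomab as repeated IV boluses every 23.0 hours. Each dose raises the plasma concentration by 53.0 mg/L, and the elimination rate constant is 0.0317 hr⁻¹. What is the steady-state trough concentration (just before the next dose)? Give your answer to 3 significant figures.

Fraction remaining after one interval: e^(−kτ) = e^(−0.03170 × 23.0) = 0.4823
R = 1 / (1 − 0.4823) = 1.932
Css,max = 53.0 × 1.932 = 102.4 mg/L
Css,min = Css,max × e^(−kτ) = 102.4 × 0.4823 ≈ 49.4 mg/L

49.4 mg/L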